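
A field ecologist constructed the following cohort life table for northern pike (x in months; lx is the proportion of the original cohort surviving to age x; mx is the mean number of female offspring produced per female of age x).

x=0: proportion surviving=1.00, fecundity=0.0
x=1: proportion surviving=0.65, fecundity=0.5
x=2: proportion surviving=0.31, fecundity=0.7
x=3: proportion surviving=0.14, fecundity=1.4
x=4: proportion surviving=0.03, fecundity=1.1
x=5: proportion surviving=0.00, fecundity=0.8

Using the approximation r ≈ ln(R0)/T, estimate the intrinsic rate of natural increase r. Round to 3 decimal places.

-0.136

R0 = Σ lx·mx = 0 + 0.325 + 0.217 + 0.196 + 0.033 + 0 = 0.771
Σ x·lx·mx = 1.479; T = 1.479/0.771 = 1.91829…
r ≈ ln(R0)/T = ln(0.771)/1.91829… = -0.13557… → -0.136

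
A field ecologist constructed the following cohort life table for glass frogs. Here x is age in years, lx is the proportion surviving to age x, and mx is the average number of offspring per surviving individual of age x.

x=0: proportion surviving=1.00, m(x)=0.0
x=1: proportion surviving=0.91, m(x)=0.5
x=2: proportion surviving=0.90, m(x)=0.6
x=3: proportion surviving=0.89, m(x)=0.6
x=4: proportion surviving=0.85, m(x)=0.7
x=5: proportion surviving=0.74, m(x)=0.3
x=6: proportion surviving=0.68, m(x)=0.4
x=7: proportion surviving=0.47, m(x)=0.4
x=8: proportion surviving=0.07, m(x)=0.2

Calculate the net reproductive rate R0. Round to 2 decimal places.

2.82

lx·mx by age: 0, 0.455, 0.54, 0.534, 0.595, 0.222, 0.272, 0.188, 0.014
R0 = Σ lx·mx = 2.82 → 2.82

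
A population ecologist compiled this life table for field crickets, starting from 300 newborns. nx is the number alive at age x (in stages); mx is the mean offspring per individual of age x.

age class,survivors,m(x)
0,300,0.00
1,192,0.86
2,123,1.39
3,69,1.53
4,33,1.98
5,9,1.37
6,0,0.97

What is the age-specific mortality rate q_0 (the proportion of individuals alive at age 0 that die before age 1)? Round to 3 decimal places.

0.360

lx = nx/n0 = nx/300: 1, 0.64, 0.41, 0.23, 0.11, 0.03, 0
q_0 = (l_0 − l_1) / l_0 = (1 − 0.64) / 1
     = 0.36 / 1 = 0.36 → 0.360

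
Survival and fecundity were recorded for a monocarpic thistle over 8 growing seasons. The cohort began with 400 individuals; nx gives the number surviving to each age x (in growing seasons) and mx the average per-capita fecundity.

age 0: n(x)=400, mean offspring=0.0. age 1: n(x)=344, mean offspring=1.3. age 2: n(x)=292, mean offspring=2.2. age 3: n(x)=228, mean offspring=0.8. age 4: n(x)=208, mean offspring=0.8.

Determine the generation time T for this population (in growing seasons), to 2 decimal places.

lx = nx/n0 = nx/400: 1, 0.86, 0.73, 0.57, 0.52
lx·mx: 0, 1.118, 1.606, 0.456, 0.416 → R0 = 3.596
x·lx·mx: 0, 1.118, 3.212, 1.368, 1.664 → Σ = 7.362
T = 7.362 / 3.596 = 2.047275… → 2.05

2.05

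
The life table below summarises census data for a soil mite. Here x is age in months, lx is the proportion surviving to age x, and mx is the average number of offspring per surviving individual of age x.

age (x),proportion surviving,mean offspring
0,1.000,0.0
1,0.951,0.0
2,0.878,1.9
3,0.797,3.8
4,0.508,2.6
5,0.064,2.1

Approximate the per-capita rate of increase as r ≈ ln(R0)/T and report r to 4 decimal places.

R0 = Σ lx·mx = 0 + 0 + 1.6682 + 3.0286 + 1.3208 + 0.1344 = 6.152
Σ x·lx·mx = 18.3774; T = 18.3774/6.152 = 2.98722…
r ≈ ln(R0)/T = ln(6.152)/2.98722… = 0.608183… → 0.6082

0.6082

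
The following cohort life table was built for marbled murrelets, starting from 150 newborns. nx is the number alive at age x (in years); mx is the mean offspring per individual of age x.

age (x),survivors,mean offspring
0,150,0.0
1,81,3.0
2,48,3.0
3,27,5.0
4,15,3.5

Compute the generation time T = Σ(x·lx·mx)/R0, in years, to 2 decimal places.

1.99

lx = nx/n0 = nx/150: 1, 0.54, 0.32, 0.18, 0.1
lx·mx: 0, 1.62, 0.96, 0.9, 0.35 → R0 = 3.83
x·lx·mx: 0, 1.62, 1.92, 2.7, 1.4 → Σ = 7.64
T = 7.64 / 3.83 = 1.994778… → 1.99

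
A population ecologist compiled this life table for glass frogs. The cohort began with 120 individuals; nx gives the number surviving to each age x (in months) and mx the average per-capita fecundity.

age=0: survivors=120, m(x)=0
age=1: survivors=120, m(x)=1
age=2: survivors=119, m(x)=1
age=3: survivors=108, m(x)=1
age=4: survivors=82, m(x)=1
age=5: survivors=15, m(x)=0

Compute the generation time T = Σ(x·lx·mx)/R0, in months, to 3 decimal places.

lx = nx/n0 = nx/120: 1, 1, 0.99167…, 0.9, 0.68333…, 0.125
lx·mx: 0, 1, 0.991667…, 0.9, 0.683333…, 0 → R0 = 3.575…
x·lx·mx: 0, 1, 1.983333…, 2.7, 2.733333…, 0 → Σ = 8.416667…
T = 8.416667… / 3.575… = 2.354312… → 2.354

2.354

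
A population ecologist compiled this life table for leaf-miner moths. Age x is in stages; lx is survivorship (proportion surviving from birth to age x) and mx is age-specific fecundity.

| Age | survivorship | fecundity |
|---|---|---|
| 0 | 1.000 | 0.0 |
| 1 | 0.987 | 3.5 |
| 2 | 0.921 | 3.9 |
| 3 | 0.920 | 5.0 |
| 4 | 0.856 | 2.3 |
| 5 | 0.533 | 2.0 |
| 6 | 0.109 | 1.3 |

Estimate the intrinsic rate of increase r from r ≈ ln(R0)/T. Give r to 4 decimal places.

R0 = Σ lx·mx = 0 + 3.4545 + 3.5919 + 4.6 + 1.9688 + 1.066 + 0.1417 = 14.8229
Σ x·lx·mx = 38.4937; T = 38.4937/14.8229 = 2.59691…
r ≈ ln(R0)/T = ln(14.8229)/2.59691… = 1.038225… → 1.0382

1.0382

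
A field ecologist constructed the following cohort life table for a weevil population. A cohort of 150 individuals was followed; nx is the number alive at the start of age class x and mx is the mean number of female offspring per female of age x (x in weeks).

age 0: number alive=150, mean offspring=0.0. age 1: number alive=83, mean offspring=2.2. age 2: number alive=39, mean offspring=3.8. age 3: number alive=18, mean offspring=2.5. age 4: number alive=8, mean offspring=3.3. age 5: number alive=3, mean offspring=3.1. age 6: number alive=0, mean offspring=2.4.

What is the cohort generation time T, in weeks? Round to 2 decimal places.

lx = nx/n0 = nx/150: 1, 0.55333…, 0.26, 0.12, 0.05333…, 0.02, 0
lx·mx: 0, 1.217333…, 0.988, 0.3, 0.176…, 0.062, 0 → R0 = 2.743333…
x·lx·mx: 0, 1.217333…, 1.976, 0.9, 0.704…, 0.31, 0 → Σ = 5.107333…
T = 5.107333… / 2.743333… = 1.861725… → 1.86

1.86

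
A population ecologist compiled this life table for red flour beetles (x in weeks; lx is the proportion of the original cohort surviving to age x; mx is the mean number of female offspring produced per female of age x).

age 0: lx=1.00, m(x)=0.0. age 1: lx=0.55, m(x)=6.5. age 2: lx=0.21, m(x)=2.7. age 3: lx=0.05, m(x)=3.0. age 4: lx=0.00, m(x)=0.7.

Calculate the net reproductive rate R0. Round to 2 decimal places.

4.29

lx·mx by age: 0, 3.575, 0.567, 0.15, 0
R0 = Σ lx·mx = 4.292 → 4.29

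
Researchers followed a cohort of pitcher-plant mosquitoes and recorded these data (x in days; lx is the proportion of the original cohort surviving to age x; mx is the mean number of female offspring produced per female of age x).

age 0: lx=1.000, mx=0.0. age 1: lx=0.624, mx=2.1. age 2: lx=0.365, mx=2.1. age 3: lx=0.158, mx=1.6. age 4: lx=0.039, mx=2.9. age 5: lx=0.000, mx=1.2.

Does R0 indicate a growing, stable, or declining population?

R0 = Σ lx·mx = 0 + 1.3104 + 0.7665 + 0.2528 + 0.1131 + 0 = 2.4428
R0 > 1, so the population is growing.

growing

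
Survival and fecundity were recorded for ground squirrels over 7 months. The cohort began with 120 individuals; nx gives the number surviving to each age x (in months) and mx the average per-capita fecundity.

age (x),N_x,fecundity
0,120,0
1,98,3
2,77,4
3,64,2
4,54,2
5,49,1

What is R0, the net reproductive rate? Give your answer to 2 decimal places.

lx = nx/n0 = nx/120: 1, 0.81667…, 0.64167…, 0.53333…, 0.45, 0.40833…
lx·mx by age: 0, 2.45…, 2.566667…, 1.066667…, 0.9, 0.408333…
R0 = Σ lx·mx = 7.391667… → 7.39

7.39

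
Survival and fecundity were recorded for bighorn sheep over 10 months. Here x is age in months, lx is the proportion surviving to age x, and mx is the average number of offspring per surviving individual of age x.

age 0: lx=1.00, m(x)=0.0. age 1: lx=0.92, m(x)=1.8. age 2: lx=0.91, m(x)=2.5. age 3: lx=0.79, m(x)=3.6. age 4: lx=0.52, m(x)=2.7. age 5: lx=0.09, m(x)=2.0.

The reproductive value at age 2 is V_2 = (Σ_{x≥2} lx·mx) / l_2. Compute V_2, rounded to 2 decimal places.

7.37

lx·mx for x ≥ 2: 2.275, 2.844, 1.404, 0.18 → sum = 6.703
V_2 = 6.703 / l_2 = 6.703 / 0.91 = 7.365934… → 7.37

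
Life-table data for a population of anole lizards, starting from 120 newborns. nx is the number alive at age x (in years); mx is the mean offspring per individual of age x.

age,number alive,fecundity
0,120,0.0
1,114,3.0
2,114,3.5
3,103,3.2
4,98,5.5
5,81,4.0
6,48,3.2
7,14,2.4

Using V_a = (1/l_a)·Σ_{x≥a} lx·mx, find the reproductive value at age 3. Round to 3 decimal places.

13.396

lx = nx/n0 = nx/120: 1, 0.95, 0.95, 0.85833…, 0.81667…, 0.675, 0.4, 0.11667…
lx·mx for x ≥ 3: 2.746667…, 4.491667…, 2.7, 1.28, 0.28… → sum = 11.498333…
V_3 = 11.498333… / l_3 = 11.498333… / 0.858333… = 13.396117… → 13.396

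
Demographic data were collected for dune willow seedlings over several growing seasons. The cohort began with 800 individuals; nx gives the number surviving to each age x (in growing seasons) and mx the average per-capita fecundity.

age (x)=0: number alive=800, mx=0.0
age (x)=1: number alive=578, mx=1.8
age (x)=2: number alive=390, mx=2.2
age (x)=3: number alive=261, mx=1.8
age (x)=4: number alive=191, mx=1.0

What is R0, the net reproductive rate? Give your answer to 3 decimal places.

3.199

lx = nx/n0 = nx/800: 1, 0.7225, 0.4875, 0.32625, 0.23875
lx·mx by age: 0, 1.3005, 1.0725, 0.58725, 0.23875
R0 = Σ lx·mx = 3.199 → 3.199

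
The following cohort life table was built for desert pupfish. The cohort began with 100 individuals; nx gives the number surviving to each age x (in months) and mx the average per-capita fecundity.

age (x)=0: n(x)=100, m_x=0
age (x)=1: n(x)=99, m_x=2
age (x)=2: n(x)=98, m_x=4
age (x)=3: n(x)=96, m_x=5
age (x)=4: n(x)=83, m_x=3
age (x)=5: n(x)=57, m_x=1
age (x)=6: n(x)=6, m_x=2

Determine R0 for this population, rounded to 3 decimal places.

lx = nx/n0 = nx/100: 1, 0.99, 0.98, 0.96, 0.83, 0.57, 0.06
lx·mx by age: 0, 1.98, 3.92, 4.8, 2.49, 0.57, 0.12
R0 = Σ lx·mx = 13.88 → 13.880

13.880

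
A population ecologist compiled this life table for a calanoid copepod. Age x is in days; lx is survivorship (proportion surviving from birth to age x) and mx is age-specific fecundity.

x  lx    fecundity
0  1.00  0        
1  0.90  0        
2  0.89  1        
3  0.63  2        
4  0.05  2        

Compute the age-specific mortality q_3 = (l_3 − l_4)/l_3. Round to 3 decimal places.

0.921

q_3 = (l_3 − l_4) / l_3 = (0.63 − 0.05) / 0.63
     = 0.58 / 0.63 = 0.920635… → 0.921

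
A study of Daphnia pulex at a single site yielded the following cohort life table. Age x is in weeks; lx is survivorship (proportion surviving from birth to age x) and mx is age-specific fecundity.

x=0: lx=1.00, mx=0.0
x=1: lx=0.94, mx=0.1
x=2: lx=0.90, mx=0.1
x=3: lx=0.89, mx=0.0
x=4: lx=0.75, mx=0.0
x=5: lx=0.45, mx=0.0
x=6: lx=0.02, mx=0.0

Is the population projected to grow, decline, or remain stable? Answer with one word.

declining

R0 = Σ lx·mx = 0 + 0.094 + 0.09 + 0 + 0 + 0 + 0 = 0.184
R0 < 1, so the population is declining.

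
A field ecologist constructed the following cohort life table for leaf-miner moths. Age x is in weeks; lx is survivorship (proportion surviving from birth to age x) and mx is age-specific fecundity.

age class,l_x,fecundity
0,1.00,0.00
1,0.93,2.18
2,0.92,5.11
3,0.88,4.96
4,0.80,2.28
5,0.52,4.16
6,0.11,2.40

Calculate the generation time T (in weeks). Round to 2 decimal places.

2.88

lx·mx: 0, 2.0274, 4.7012, 4.3648, 1.824, 2.1632, 0.264 → R0 = 15.3446
x·lx·mx: 0, 2.0274, 9.4024, 13.0944, 7.296, 10.816, 1.584 → Σ = 44.2202
T = 44.2202 / 15.3446 = 2.881809… → 2.88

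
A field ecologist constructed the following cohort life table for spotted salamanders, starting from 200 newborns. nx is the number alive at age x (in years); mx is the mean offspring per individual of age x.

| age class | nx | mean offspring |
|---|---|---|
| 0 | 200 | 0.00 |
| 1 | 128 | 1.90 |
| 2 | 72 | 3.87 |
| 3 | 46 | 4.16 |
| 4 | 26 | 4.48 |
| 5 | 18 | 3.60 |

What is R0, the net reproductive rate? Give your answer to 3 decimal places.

4.472

lx = nx/n0 = nx/200: 1, 0.64, 0.36, 0.23, 0.13, 0.09
lx·mx by age: 0, 1.216, 1.3932, 0.9568, 0.5824, 0.324
R0 = Σ lx·mx = 4.4724 → 4.472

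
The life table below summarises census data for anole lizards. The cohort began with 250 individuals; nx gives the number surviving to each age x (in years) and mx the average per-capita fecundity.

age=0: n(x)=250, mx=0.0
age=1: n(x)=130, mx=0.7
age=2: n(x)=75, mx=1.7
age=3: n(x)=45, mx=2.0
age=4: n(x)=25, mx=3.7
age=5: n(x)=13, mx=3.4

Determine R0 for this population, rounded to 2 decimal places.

lx = nx/n0 = nx/250: 1, 0.52, 0.3, 0.18, 0.1, 0.052
lx·mx by age: 0, 0.364, 0.51, 0.36, 0.37, 0.1768
R0 = Σ lx·mx = 1.7808 → 1.78

1.78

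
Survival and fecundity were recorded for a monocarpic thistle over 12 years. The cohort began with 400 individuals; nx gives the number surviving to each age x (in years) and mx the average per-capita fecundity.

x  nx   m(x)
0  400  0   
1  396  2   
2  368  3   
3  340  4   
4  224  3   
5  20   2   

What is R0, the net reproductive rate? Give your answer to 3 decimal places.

9.920

lx = nx/n0 = nx/400: 1, 0.99, 0.92, 0.85, 0.56, 0.05
lx·mx by age: 0, 1.98, 2.76, 3.4, 1.68, 0.1
R0 = Σ lx·mx = 9.92 → 9.920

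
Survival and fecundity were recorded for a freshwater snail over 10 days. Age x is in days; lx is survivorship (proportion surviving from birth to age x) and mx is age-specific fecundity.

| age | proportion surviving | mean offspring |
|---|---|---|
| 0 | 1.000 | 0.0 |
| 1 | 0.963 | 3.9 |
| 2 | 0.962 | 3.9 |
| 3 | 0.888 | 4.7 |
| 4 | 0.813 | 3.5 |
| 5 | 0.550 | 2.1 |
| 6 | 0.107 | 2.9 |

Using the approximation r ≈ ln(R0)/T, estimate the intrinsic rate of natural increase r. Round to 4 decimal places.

R0 = Σ lx·mx = 0 + 3.7557 + 3.7518 + 4.1736 + 2.8455 + 1.155 + 0.3103 = 15.9919
Σ x·lx·mx = 42.7989; T = 42.7989/15.9919 = 2.67629…
r ≈ ln(R0)/T = ln(15.9919)/2.67629… = 1.035794… → 1.0358

1.0358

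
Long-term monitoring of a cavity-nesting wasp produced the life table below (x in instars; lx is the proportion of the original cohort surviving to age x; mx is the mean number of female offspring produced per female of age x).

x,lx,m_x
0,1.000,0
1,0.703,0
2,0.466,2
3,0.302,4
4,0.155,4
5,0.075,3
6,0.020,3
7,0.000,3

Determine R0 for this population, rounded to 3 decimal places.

3.045

lx·mx by age: 0, 0, 0.932, 1.208, 0.62, 0.225, 0.06, 0
R0 = Σ lx·mx = 3.045 → 3.045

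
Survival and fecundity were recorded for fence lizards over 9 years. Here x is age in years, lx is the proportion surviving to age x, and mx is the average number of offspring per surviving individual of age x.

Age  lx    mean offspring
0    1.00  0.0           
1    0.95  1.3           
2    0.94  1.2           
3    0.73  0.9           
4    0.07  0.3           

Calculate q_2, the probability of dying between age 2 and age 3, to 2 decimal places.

q_2 = (l_2 − l_3) / l_2 = (0.94 − 0.73) / 0.94
     = 0.21 / 0.94 = 0.223404… → 0.22

0.22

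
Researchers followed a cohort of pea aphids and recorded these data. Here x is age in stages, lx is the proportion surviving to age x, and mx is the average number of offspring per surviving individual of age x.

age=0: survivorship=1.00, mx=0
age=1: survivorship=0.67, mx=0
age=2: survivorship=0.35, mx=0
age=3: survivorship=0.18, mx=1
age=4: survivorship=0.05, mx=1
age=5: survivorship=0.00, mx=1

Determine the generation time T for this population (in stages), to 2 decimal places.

lx·mx: 0, 0, 0, 0.18, 0.05, 0 → R0 = 0.23
x·lx·mx: 0, 0, 0, 0.54, 0.2, 0 → Σ = 0.74
T = 0.74 / 0.23 = 3.217391… → 3.22

3.22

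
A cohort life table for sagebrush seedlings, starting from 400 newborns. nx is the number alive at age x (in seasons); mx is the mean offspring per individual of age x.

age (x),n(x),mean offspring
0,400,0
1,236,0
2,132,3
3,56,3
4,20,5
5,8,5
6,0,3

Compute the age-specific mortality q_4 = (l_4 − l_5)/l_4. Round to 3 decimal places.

lx = nx/n0 = nx/400: 1, 0.59, 0.33, 0.14, 0.05, 0.02, 0
q_4 = (l_4 − l_5) / l_4 = (0.05 − 0.02) / 0.05
     = 0.03 / 0.05 = 0.6 → 0.600

0.600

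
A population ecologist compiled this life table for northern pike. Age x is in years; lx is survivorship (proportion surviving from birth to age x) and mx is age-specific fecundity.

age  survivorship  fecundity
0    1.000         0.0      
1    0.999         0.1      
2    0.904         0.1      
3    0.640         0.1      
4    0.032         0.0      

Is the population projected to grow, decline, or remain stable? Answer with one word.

declining

R0 = Σ lx·mx = 0 + 0.0999 + 0.0904 + 0.064 + 0 = 0.2543
R0 < 1, so the population is declining.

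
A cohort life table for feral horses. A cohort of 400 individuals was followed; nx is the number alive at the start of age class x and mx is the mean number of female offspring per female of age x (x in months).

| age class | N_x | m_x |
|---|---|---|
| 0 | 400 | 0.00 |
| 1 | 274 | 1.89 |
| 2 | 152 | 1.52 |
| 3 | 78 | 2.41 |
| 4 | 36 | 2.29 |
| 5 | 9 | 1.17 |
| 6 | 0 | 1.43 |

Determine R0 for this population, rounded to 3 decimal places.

2.575

lx = nx/n0 = nx/400: 1, 0.685, 0.38, 0.195, 0.09, 0.0225, 0
lx·mx by age: 0, 1.29465, 0.5776, 0.46995, 0.2061, 0.026325, 0
R0 = Σ lx·mx = 2.574625 → 2.575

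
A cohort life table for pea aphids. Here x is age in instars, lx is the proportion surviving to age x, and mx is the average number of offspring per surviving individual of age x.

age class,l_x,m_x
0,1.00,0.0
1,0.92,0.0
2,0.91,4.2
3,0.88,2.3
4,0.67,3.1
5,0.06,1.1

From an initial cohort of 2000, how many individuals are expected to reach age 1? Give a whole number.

1840

Expected survivors = N0 · l_1 = 2000 × 0.92 = 1840 → 1840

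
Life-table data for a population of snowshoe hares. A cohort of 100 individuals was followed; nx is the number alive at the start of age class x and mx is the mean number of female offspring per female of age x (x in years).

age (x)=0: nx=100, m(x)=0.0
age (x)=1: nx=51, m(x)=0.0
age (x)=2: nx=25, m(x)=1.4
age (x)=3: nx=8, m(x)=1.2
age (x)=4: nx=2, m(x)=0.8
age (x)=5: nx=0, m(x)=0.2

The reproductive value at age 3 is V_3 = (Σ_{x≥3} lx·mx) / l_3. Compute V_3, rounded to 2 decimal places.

lx = nx/n0 = nx/100: 1, 0.51, 0.25, 0.08, 0.02, 0
lx·mx for x ≥ 3: 0.096, 0.016, 0 → sum = 0.112
V_3 = 0.112 / l_3 = 0.112 / 0.08 = 1.4 → 1.40

1.40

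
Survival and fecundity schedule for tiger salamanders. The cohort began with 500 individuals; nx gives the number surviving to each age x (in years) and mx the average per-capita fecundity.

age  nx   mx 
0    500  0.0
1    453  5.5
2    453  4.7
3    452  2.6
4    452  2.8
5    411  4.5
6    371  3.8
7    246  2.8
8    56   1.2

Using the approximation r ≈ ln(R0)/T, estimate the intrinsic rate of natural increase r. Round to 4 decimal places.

lx = nx/n0 = nx/500: 1, 0.906, 0.906, 0.904, 0.904, 0.822, 0.742, 0.492, 0.112
R0 = Σ lx·mx = 0 + 4.983 + 4.2582 + 2.3504 + 2.5312 + 3.699 + 2.8196 + 1.3776 + 0.1344 = 22.1534
Σ x·lx·mx = 76.8064; T = 76.8064/22.1534 = 3.46703…
r ≈ ln(R0)/T = ln(22.1534)/3.46703… = 0.893559… → 0.8936

0.8936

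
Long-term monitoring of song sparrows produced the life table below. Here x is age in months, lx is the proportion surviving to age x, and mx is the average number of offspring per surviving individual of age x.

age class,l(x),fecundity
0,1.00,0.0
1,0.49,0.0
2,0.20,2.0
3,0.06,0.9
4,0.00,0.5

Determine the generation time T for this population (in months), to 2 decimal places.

lx·mx: 0, 0, 0.4, 0.054, 0 → R0 = 0.454
x·lx·mx: 0, 0, 0.8, 0.162, 0 → Σ = 0.962
T = 0.962 / 0.454 = 2.118943… → 2.12

2.12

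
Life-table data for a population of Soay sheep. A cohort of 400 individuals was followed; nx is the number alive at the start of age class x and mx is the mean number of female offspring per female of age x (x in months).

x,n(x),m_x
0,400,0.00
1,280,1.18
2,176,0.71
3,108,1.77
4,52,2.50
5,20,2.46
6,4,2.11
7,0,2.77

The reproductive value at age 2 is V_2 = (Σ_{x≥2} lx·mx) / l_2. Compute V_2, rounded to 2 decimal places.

lx = nx/n0 = nx/400: 1, 0.7, 0.44, 0.27, 0.13, 0.05, 0.01, 0
lx·mx for x ≥ 2: 0.3124, 0.4779, 0.325, 0.123, 0.0211, 0 → sum = 1.2594
V_2 = 1.2594 / l_2 = 1.2594 / 0.44 = 2.862273… → 2.86

2.86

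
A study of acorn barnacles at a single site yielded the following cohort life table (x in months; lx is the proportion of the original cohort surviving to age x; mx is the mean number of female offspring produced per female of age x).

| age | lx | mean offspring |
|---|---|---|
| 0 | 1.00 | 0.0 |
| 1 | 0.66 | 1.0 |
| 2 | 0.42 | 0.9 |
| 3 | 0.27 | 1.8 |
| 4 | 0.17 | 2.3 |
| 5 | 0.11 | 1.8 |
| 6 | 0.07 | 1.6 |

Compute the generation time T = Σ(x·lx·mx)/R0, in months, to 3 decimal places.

lx·mx: 0, 0.66, 0.378, 0.486, 0.391, 0.198, 0.112 → R0 = 2.225
x·lx·mx: 0, 0.66, 0.756, 1.458, 1.564, 0.99, 0.672 → Σ = 6.1
T = 6.1 / 2.225 = 2.741573… → 2.742

2.742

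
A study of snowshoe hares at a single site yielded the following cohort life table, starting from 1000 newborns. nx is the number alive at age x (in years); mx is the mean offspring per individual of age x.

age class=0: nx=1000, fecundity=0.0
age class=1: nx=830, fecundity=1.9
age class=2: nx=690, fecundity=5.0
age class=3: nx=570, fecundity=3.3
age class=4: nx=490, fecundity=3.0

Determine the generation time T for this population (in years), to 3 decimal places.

2.387

lx = nx/n0 = nx/1000: 1, 0.83, 0.69, 0.57, 0.49
lx·mx: 0, 1.577, 3.45, 1.881, 1.47 → R0 = 8.378
x·lx·mx: 0, 1.577, 6.9, 5.643, 5.88 → Σ = 20
T = 20 / 8.378 = 2.387205… → 2.387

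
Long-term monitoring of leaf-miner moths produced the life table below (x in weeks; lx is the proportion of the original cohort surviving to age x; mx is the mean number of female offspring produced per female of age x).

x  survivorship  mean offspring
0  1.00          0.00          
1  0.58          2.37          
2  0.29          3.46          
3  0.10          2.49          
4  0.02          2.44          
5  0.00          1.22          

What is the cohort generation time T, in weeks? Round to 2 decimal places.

1.62

lx·mx: 0, 1.3746, 1.0034, 0.249, 0.0488, 0 → R0 = 2.6758
x·lx·mx: 0, 1.3746, 2.0068, 0.747, 0.1952, 0 → Σ = 4.3236
T = 4.3236 / 2.6758 = 1.615816… → 1.62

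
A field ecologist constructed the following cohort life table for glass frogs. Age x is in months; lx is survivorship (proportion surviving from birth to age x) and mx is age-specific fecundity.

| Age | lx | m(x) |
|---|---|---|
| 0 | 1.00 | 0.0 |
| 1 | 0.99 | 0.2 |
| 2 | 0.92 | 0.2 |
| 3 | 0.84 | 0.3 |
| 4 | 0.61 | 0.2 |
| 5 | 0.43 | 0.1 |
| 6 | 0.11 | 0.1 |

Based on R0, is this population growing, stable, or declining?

declining

R0 = Σ lx·mx = 0 + 0.198 + 0.184 + 0.252 + 0.122 + 0.043 + 0.011 = 0.81
R0 < 1, so the population is declining.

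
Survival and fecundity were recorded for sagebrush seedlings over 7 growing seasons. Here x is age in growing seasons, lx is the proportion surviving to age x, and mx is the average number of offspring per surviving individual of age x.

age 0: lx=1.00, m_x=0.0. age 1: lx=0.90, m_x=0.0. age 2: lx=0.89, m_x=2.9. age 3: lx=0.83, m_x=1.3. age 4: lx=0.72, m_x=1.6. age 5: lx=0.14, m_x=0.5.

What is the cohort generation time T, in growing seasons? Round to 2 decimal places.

2.74

lx·mx: 0, 0, 2.581, 1.079, 1.152, 0.07 → R0 = 4.882
x·lx·mx: 0, 0, 5.162, 3.237, 4.608, 0.35 → Σ = 13.357
T = 13.357 / 4.882 = 2.735969… → 2.74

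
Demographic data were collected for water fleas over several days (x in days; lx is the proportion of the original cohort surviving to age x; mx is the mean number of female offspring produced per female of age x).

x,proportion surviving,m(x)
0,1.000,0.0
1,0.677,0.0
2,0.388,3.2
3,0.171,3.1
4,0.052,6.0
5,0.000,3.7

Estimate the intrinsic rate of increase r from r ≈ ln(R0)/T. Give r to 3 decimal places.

0.287

R0 = Σ lx·mx = 0 + 0 + 1.2416 + 0.5301 + 0.312 + 0 = 2.0837
Σ x·lx·mx = 5.3215; T = 5.3215/2.0837 = 2.55387…
r ≈ ln(R0)/T = ln(2.0837)/2.55387… = 0.28746… → 0.287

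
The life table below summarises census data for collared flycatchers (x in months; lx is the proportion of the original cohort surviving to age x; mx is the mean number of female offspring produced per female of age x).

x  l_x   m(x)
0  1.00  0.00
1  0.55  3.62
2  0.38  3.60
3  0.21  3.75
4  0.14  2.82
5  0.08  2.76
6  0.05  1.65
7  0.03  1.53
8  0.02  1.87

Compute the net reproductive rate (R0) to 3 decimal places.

lx·mx by age: 0, 1.991, 1.368, 0.7875, 0.3948, 0.2208, 0.0825, 0.0459, 0.0374
R0 = Σ lx·mx = 4.9279 → 4.928

4.928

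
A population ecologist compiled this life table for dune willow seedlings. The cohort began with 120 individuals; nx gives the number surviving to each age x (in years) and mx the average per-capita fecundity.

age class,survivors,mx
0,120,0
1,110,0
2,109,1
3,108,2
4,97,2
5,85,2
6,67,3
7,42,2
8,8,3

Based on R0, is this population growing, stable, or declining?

growing

lx = nx/n0 = nx/120: 1, 0.91667…, 0.90833…, 0.9, 0.80833…, 0.70833…, 0.55833…, 0.35, 0.06667…
R0 = Σ lx·mx = 0 + 0 + 0.908333… + 1.8 + 1.616667… + 1.416667… + 1.675… + 0.7 + 0.2… = 8.316667…
R0 > 1, so the population is growing.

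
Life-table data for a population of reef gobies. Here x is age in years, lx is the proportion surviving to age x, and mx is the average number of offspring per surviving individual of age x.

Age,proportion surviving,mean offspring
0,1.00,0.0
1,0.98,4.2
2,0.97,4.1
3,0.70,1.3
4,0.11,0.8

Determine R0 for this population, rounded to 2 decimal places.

9.09

lx·mx by age: 0, 4.116, 3.977, 0.91, 0.088
R0 = Σ lx·mx = 9.091 → 9.09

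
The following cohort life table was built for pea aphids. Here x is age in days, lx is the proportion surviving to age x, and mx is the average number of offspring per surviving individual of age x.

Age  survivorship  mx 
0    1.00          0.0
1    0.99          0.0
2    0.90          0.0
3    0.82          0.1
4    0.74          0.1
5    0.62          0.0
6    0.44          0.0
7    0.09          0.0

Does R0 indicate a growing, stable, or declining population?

R0 = Σ lx·mx = 0 + 0 + 0 + 0.082 + 0.074 + 0 + 0 + 0 = 0.156
R0 < 1, so the population is declining.

declining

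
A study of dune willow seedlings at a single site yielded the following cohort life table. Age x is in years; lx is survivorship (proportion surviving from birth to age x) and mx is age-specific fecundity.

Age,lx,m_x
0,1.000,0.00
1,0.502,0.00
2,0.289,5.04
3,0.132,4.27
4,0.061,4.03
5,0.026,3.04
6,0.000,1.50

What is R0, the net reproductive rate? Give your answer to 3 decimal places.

lx·mx by age: 0, 0, 1.45656, 0.56364, 0.24583, 0.07904, 0
R0 = Σ lx·mx = 2.34507 → 2.345

2.345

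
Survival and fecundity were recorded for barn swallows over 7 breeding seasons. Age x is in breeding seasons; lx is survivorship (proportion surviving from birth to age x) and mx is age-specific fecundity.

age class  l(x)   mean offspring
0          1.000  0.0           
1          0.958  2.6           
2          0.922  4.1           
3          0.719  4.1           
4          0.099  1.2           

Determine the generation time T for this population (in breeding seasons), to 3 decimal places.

2.074

lx·mx: 0, 2.4908, 3.7802, 2.9479, 0.1188 → R0 = 9.3377
x·lx·mx: 0, 2.4908, 7.5604, 8.8437, 0.4752 → Σ = 19.3701
T = 19.3701 / 9.3377 = 2.074397… → 2.074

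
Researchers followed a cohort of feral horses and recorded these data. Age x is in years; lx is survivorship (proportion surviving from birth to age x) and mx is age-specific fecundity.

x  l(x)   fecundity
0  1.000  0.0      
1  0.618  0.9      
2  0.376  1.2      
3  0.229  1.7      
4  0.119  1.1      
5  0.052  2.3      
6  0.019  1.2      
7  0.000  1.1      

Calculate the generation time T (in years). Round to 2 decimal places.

lx·mx: 0, 0.5562, 0.4512, 0.3893, 0.1309, 0.1196, 0.0228, 0 → R0 = 1.67
x·lx·mx: 0, 0.5562, 0.9024, 1.1679, 0.5236, 0.598, 0.1368, 0 → Σ = 3.8849
T = 3.8849 / 1.67 = 2.326287… → 2.33

2.33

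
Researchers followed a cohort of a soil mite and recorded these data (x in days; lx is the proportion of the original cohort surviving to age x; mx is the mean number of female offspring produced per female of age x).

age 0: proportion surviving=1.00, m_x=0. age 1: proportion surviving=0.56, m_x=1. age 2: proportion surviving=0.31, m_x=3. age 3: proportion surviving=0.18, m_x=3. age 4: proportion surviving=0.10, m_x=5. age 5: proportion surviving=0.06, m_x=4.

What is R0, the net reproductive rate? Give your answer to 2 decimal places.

2.77

lx·mx by age: 0, 0.56, 0.93, 0.54, 0.5, 0.24
R0 = Σ lx·mx = 2.77 → 2.77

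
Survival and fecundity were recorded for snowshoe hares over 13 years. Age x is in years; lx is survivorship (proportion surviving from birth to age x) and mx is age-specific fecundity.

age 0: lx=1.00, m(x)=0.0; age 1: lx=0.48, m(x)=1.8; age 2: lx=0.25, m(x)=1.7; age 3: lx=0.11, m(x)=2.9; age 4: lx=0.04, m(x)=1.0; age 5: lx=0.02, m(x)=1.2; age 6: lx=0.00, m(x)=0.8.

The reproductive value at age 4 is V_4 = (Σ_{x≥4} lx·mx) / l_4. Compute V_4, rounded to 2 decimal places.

1.60

lx·mx for x ≥ 4: 0.04, 0.024, 0 → sum = 0.064
V_4 = 0.064 / l_4 = 0.064 / 0.04 = 1.6 → 1.60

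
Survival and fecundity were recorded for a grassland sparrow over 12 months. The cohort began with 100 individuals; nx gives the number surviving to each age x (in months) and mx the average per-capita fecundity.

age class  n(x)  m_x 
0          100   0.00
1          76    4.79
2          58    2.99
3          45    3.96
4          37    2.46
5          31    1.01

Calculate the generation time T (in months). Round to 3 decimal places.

lx = nx/n0 = nx/100: 1, 0.76, 0.58, 0.45, 0.37, 0.31
lx·mx: 0, 3.6404, 1.7342, 1.782, 0.9102, 0.3131 → R0 = 8.3799
x·lx·mx: 0, 3.6404, 3.4684, 5.346, 3.6408, 1.5655 → Σ = 17.6611
T = 17.6611 / 8.3799 = 2.107555… → 2.108

2.108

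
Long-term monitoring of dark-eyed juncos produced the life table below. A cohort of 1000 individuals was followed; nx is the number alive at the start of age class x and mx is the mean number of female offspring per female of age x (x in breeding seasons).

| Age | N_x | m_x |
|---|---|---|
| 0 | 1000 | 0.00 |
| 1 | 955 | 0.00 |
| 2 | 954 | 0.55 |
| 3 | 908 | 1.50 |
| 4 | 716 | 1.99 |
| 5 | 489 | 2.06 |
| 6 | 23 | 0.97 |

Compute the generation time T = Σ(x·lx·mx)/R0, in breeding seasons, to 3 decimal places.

3.687

lx = nx/n0 = nx/1000: 1, 0.955, 0.954, 0.908, 0.716, 0.489, 0.023
lx·mx: 0, 0, 0.5247, 1.362, 1.42484, 1.00734, 0.02231 → R0 = 4.34119
x·lx·mx: 0, 0, 1.0494, 4.086, 5.69936, 5.0367, 0.13386 → Σ = 16.00532
T = 16.00532 / 4.34119 = 3.686851… → 3.687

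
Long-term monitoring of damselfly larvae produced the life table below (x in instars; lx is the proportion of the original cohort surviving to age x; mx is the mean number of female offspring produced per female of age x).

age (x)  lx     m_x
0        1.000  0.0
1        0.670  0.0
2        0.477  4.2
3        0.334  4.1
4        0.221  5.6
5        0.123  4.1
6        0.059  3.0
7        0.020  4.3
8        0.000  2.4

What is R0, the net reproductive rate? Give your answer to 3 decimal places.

lx·mx by age: 0, 0, 2.0034, 1.3694, 1.2376, 0.5043, 0.177, 0.086, 0
R0 = Σ lx·mx = 5.3777 → 5.378

5.378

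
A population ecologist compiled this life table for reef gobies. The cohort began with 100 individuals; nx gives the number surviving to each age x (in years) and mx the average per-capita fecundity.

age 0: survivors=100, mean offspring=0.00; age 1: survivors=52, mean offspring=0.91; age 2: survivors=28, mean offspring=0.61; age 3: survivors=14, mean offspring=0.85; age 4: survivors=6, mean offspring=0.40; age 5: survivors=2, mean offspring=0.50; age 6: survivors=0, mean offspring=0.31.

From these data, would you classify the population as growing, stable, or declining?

lx = nx/n0 = nx/100: 1, 0.52, 0.28, 0.14, 0.06, 0.02, 0
R0 = Σ lx·mx = 0 + 0.4732 + 0.1708 + 0.119 + 0.024 + 0.01 + 0 = 0.797
R0 < 1, so the population is declining.

declining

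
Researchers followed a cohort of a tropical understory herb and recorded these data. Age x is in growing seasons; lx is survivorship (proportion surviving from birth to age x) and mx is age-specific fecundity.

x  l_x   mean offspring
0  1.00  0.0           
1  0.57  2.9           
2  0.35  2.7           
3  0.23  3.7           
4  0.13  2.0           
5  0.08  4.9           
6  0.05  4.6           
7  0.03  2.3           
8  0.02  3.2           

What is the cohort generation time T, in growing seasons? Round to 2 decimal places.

2.57

lx·mx: 0, 1.653, 0.945, 0.851, 0.26, 0.392, 0.23, 0.069, 0.064 → R0 = 4.464
x·lx·mx: 0, 1.653, 1.89, 2.553, 1.04, 1.96, 1.38, 0.483, 0.512 → Σ = 11.471
T = 11.471 / 4.464 = 2.569668… → 2.57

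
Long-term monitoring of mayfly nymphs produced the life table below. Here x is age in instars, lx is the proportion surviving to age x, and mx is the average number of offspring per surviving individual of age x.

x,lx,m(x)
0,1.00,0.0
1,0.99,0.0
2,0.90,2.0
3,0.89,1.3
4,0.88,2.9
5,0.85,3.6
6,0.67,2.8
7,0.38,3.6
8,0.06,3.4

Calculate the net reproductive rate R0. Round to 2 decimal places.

lx·mx by age: 0, 0, 1.8, 1.157, 2.552, 3.06, 1.876, 1.368, 0.204
R0 = Σ lx·mx = 12.017 → 12.02

12.02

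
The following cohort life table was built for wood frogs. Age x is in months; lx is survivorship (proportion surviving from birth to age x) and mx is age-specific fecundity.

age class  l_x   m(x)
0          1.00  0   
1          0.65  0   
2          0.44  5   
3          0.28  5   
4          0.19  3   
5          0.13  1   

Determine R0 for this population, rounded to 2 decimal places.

4.30

lx·mx by age: 0, 0, 2.2, 1.4, 0.57, 0.13
R0 = Σ lx·mx = 4.3 → 4.30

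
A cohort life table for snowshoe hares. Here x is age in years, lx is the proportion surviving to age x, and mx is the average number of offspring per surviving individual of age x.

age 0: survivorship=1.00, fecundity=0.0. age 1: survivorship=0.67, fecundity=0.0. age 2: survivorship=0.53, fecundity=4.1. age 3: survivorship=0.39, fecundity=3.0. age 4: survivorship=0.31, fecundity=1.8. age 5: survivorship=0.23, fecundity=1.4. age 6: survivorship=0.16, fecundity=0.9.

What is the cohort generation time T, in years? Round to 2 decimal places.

2.88

lx·mx: 0, 0, 2.173, 1.17, 0.558, 0.322, 0.144 → R0 = 4.367
x·lx·mx: 0, 0, 4.346, 3.51, 2.232, 1.61, 0.864 → Σ = 12.562
T = 12.562 / 4.367 = 2.876574… → 2.88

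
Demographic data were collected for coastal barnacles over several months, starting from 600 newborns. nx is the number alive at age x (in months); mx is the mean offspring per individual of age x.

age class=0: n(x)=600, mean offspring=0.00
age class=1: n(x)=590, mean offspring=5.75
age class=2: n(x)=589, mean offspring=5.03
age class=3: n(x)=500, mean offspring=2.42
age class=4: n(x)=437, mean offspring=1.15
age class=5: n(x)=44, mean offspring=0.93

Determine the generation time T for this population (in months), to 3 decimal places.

lx = nx/n0 = nx/600: 1, 0.98333…, 0.98167…, 0.83333…, 0.72833…, 0.07333…
lx·mx: 0, 5.654167…, 4.937783…, 2.016667…, 0.837583…, 0.0682… → R0 = 13.5144…
x·lx·mx: 0, 5.654167…, 9.875567…, 6.05…, 3.350333…, 0.341… → Σ = 25.271067…
T = 25.271067… / 13.5144… = 1.869936… → 1.870

1.870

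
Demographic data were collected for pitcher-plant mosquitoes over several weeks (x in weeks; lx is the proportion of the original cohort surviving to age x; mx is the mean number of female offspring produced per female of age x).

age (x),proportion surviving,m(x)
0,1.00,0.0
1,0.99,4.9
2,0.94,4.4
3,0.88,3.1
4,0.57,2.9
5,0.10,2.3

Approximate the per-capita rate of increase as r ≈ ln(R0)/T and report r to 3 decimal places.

1.221

R0 = Σ lx·mx = 0 + 4.851 + 4.136 + 2.728 + 1.653 + 0.23 = 13.598
Σ x·lx·mx = 29.069; T = 29.069/13.598 = 2.13774…
r ≈ ln(R0)/T = ln(13.598)/2.13774… = 1.22088… → 1.221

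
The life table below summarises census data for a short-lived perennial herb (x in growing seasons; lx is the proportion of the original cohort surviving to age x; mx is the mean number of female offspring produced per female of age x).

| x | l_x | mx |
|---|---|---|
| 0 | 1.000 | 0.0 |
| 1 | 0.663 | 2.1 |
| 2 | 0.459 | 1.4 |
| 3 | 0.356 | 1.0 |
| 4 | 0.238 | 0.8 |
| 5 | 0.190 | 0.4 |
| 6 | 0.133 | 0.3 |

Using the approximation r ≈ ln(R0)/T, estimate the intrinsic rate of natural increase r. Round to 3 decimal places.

0.522

R0 = Σ lx·mx = 0 + 1.3923 + 0.6426 + 0.356 + 0.1904 + 0.076 + 0.0399 = 2.6972
Σ x·lx·mx = 5.1265; T = 5.1265/2.6972 = 1.90067…
r ≈ ln(R0)/T = ln(2.6972)/1.90067… = 0.52203… → 0.522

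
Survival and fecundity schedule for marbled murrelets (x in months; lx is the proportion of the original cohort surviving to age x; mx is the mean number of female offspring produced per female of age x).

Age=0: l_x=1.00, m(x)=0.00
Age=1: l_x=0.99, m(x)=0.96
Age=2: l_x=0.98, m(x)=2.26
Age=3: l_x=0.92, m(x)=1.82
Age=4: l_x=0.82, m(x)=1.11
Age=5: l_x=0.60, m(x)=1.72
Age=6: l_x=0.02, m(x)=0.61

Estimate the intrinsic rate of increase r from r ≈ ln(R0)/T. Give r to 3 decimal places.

R0 = Σ lx·mx = 0 + 0.9504 + 2.2148 + 1.6744 + 0.9102 + 1.032 + 0.0122 = 6.794
Σ x·lx·mx = 19.2772; T = 19.2772/6.794 = 2.83739…
r ≈ ln(R0)/T = ln(6.794)/2.83739… = 0.67528… → 0.675

0.675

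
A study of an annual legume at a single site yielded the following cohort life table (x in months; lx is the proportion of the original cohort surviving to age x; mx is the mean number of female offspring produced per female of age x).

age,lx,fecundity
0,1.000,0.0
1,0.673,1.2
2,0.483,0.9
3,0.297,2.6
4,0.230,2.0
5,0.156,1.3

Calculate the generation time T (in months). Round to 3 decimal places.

lx·mx: 0, 0.8076, 0.4347, 0.7722, 0.46, 0.2028 → R0 = 2.6773
x·lx·mx: 0, 0.8076, 0.8694, 2.3166, 1.84, 1.014 → Σ = 6.8476
T = 6.8476 / 2.6773 = 2.557651… → 2.558

2.558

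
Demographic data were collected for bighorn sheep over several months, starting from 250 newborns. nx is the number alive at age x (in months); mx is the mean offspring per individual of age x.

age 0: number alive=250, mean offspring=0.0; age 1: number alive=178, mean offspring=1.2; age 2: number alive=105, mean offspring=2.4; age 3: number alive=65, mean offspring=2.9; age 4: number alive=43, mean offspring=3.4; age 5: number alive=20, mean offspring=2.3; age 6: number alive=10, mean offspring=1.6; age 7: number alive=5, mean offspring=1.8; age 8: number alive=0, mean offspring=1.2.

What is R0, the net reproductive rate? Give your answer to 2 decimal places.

lx = nx/n0 = nx/250: 1, 0.712, 0.42, 0.26, 0.172, 0.08, 0.04, 0.02, 0
lx·mx by age: 0, 0.8544, 1.008, 0.754, 0.5848, 0.184, 0.064, 0.036, 0
R0 = Σ lx·mx = 3.4852 → 3.49

3.49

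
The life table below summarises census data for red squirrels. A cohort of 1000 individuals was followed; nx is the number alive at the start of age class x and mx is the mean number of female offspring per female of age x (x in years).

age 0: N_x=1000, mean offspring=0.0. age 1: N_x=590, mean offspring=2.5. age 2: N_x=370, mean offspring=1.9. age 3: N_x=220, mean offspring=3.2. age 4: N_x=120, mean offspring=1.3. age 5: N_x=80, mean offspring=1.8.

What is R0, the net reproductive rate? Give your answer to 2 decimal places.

lx = nx/n0 = nx/1000: 1, 0.59, 0.37, 0.22, 0.12, 0.08
lx·mx by age: 0, 1.475, 0.703, 0.704, 0.156, 0.144
R0 = Σ lx·mx = 3.182 → 3.18

3.18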